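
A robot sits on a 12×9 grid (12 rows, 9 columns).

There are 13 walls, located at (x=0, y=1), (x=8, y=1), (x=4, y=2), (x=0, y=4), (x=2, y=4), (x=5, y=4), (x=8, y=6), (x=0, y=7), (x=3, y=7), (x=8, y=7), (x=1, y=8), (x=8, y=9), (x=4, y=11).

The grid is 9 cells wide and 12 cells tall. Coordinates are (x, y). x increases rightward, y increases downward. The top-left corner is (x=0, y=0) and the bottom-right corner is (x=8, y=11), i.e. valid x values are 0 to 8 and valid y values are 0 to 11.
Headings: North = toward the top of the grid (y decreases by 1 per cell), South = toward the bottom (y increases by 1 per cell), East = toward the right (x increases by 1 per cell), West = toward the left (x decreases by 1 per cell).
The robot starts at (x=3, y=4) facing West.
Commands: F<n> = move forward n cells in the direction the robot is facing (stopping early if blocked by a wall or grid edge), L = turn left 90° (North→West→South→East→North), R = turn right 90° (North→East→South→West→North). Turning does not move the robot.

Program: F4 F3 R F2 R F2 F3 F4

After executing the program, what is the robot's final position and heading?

Start: (x=3, y=4), facing West
  F4: move forward 0/4 (blocked), now at (x=3, y=4)
  F3: move forward 0/3 (blocked), now at (x=3, y=4)
  R: turn right, now facing North
  F2: move forward 2, now at (x=3, y=2)
  R: turn right, now facing East
  F2: move forward 0/2 (blocked), now at (x=3, y=2)
  F3: move forward 0/3 (blocked), now at (x=3, y=2)
  F4: move forward 0/4 (blocked), now at (x=3, y=2)
Final: (x=3, y=2), facing East

Answer: Final position: (x=3, y=2), facing East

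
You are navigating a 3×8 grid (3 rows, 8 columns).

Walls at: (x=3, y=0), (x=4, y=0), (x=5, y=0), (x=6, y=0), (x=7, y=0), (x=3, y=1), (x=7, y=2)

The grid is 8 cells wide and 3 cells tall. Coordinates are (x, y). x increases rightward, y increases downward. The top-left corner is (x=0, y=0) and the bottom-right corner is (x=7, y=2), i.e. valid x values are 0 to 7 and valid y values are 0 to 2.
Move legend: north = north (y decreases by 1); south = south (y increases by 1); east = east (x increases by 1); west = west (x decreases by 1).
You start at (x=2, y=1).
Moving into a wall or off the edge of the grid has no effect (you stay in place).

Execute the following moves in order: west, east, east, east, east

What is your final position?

Start: (x=2, y=1)
  west (west): (x=2, y=1) -> (x=1, y=1)
  east (east): (x=1, y=1) -> (x=2, y=1)
  [×3]east (east): blocked, stay at (x=2, y=1)
Final: (x=2, y=1)

Answer: Final position: (x=2, y=1)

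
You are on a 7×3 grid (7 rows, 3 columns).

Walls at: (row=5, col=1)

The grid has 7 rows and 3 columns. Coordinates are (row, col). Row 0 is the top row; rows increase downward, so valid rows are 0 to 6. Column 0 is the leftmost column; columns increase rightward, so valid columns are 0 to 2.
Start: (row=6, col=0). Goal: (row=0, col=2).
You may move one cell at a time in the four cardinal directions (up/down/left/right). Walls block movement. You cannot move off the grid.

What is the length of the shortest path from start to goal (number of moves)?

Answer: Shortest path length: 8

Derivation:
BFS from (row=6, col=0) until reaching (row=0, col=2):
  Distance 0: (row=6, col=0)
  Distance 1: (row=5, col=0), (row=6, col=1)
  Distance 2: (row=4, col=0), (row=6, col=2)
  Distance 3: (row=3, col=0), (row=4, col=1), (row=5, col=2)
  Distance 4: (row=2, col=0), (row=3, col=1), (row=4, col=2)
  Distance 5: (row=1, col=0), (row=2, col=1), (row=3, col=2)
  Distance 6: (row=0, col=0), (row=1, col=1), (row=2, col=2)
  Distance 7: (row=0, col=1), (row=1, col=2)
  Distance 8: (row=0, col=2)  <- goal reached here
One shortest path (8 moves): (row=6, col=0) -> (row=6, col=1) -> (row=6, col=2) -> (row=5, col=2) -> (row=4, col=2) -> (row=3, col=2) -> (row=2, col=2) -> (row=1, col=2) -> (row=0, col=2)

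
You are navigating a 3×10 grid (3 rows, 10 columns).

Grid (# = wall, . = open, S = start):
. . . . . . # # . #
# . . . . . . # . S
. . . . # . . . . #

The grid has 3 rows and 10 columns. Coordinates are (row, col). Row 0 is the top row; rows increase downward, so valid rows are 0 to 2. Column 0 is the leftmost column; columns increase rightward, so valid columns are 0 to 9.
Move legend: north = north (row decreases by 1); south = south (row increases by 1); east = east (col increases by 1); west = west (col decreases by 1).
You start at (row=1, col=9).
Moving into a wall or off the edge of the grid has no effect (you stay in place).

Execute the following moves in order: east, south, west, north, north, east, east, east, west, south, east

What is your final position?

Answer: Final position: (row=1, col=9)

Derivation:
Start: (row=1, col=9)
  east (east): blocked, stay at (row=1, col=9)
  south (south): blocked, stay at (row=1, col=9)
  west (west): (row=1, col=9) -> (row=1, col=8)
  north (north): (row=1, col=8) -> (row=0, col=8)
  north (north): blocked, stay at (row=0, col=8)
  [×3]east (east): blocked, stay at (row=0, col=8)
  west (west): blocked, stay at (row=0, col=8)
  south (south): (row=0, col=8) -> (row=1, col=8)
  east (east): (row=1, col=8) -> (row=1, col=9)
Final: (row=1, col=9)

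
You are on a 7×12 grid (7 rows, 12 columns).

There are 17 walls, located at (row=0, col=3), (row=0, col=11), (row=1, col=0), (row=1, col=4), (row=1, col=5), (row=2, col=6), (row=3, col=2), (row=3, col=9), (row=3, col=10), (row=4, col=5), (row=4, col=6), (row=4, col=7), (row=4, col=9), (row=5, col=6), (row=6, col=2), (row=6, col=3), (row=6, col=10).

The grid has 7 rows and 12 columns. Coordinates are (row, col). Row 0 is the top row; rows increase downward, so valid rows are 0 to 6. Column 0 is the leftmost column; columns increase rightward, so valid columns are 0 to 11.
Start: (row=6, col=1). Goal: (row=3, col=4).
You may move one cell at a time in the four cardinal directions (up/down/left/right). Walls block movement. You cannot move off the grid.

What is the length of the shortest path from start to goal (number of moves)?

Answer: Shortest path length: 6

Derivation:
BFS from (row=6, col=1) until reaching (row=3, col=4):
  Distance 0: (row=6, col=1)
  Distance 1: (row=5, col=1), (row=6, col=0)
  Distance 2: (row=4, col=1), (row=5, col=0), (row=5, col=2)
  Distance 3: (row=3, col=1), (row=4, col=0), (row=4, col=2), (row=5, col=3)
  Distance 4: (row=2, col=1), (row=3, col=0), (row=4, col=3), (row=5, col=4)
  Distance 5: (row=1, col=1), (row=2, col=0), (row=2, col=2), (row=3, col=3), (row=4, col=4), (row=5, col=5), (row=6, col=4)
  Distance 6: (row=0, col=1), (row=1, col=2), (row=2, col=3), (row=3, col=4), (row=6, col=5)  <- goal reached here
One shortest path (6 moves): (row=6, col=1) -> (row=5, col=1) -> (row=5, col=2) -> (row=5, col=3) -> (row=5, col=4) -> (row=4, col=4) -> (row=3, col=4)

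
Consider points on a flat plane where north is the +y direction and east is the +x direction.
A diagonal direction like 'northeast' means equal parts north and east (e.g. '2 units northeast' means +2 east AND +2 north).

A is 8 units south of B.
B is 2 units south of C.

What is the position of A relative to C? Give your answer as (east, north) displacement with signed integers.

Place C at the origin (east=0, north=0).
  B is 2 units south of C: delta (east=+0, north=-2); B at (east=0, north=-2).
  A is 8 units south of B: delta (east=+0, north=-8); A at (east=0, north=-10).
Therefore A relative to C: (east=0, north=-10).

Answer: A is at (east=0, north=-10) relative to C.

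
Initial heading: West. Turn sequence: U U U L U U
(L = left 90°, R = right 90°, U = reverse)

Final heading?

Answer: Final heading: North

Derivation:
Start: West
  U (U-turn (180°)) -> East
  U (U-turn (180°)) -> West
  U (U-turn (180°)) -> East
  L (left (90° counter-clockwise)) -> North
  U (U-turn (180°)) -> South
  U (U-turn (180°)) -> North
Final: North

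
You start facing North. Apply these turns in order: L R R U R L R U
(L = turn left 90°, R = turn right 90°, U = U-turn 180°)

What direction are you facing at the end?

Start: North
  L (left (90° counter-clockwise)) -> West
  R (right (90° clockwise)) -> North
  R (right (90° clockwise)) -> East
  U (U-turn (180°)) -> West
  R (right (90° clockwise)) -> North
  L (left (90° counter-clockwise)) -> West
  R (right (90° clockwise)) -> North
  U (U-turn (180°)) -> South
Final: South

Answer: Final heading: South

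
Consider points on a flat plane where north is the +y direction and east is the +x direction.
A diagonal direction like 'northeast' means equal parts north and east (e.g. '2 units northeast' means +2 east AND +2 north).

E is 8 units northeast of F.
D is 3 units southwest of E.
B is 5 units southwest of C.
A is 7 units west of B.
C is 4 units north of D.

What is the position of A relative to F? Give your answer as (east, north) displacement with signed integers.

Answer: A is at (east=-7, north=4) relative to F.

Derivation:
Place F at the origin (east=0, north=0).
  E is 8 units northeast of F: delta (east=+8, north=+8); E at (east=8, north=8).
  D is 3 units southwest of E: delta (east=-3, north=-3); D at (east=5, north=5).
  C is 4 units north of D: delta (east=+0, north=+4); C at (east=5, north=9).
  B is 5 units southwest of C: delta (east=-5, north=-5); B at (east=0, north=4).
  A is 7 units west of B: delta (east=-7, north=+0); A at (east=-7, north=4).
Therefore A relative to F: (east=-7, north=4).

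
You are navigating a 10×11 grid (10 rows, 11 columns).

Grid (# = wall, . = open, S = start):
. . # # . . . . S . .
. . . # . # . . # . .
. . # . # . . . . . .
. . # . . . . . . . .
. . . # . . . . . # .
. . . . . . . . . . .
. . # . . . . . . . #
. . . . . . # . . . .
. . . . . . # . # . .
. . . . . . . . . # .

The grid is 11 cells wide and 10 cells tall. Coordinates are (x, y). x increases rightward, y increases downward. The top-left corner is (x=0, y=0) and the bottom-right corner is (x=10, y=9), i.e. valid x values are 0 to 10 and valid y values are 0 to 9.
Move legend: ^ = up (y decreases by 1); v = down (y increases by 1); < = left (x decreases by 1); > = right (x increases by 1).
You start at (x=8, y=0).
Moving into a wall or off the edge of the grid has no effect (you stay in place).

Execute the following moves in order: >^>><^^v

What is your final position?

Start: (x=8, y=0)
  > (right): (x=8, y=0) -> (x=9, y=0)
  ^ (up): blocked, stay at (x=9, y=0)
  > (right): (x=9, y=0) -> (x=10, y=0)
  > (right): blocked, stay at (x=10, y=0)
  < (left): (x=10, y=0) -> (x=9, y=0)
  ^ (up): blocked, stay at (x=9, y=0)
  ^ (up): blocked, stay at (x=9, y=0)
  v (down): (x=9, y=0) -> (x=9, y=1)
Final: (x=9, y=1)

Answer: Final position: (x=9, y=1)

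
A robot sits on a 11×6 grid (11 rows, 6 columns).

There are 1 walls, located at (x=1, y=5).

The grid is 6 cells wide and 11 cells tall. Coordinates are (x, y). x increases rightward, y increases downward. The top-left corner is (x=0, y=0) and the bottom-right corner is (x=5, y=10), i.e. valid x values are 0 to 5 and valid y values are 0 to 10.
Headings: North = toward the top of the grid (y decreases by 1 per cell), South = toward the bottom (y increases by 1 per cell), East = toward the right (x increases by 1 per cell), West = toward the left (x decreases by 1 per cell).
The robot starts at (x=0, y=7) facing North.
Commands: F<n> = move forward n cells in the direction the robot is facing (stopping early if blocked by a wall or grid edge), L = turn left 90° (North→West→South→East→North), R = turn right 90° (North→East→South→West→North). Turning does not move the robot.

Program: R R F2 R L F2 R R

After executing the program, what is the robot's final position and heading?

Start: (x=0, y=7), facing North
  R: turn right, now facing East
  R: turn right, now facing South
  F2: move forward 2, now at (x=0, y=9)
  R: turn right, now facing West
  L: turn left, now facing South
  F2: move forward 1/2 (blocked), now at (x=0, y=10)
  R: turn right, now facing West
  R: turn right, now facing North
Final: (x=0, y=10), facing North

Answer: Final position: (x=0, y=10), facing North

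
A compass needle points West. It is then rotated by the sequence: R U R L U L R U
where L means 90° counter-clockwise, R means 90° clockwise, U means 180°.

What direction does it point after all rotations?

Answer: Final heading: South

Derivation:
Start: West
  R (right (90° clockwise)) -> North
  U (U-turn (180°)) -> South
  R (right (90° clockwise)) -> West
  L (left (90° counter-clockwise)) -> South
  U (U-turn (180°)) -> North
  L (left (90° counter-clockwise)) -> West
  R (right (90° clockwise)) -> North
  U (U-turn (180°)) -> South
Final: South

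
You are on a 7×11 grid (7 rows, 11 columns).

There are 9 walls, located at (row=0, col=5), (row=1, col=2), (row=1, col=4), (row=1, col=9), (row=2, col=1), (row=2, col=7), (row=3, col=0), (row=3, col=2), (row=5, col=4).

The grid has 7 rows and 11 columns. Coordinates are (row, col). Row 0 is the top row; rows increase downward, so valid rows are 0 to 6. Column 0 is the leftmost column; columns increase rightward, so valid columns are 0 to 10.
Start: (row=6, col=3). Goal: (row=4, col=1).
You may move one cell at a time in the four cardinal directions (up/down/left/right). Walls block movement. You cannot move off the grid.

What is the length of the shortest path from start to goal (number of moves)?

BFS from (row=6, col=3) until reaching (row=4, col=1):
  Distance 0: (row=6, col=3)
  Distance 1: (row=5, col=3), (row=6, col=2), (row=6, col=4)
  Distance 2: (row=4, col=3), (row=5, col=2), (row=6, col=1), (row=6, col=5)
  Distance 3: (row=3, col=3), (row=4, col=2), (row=4, col=4), (row=5, col=1), (row=5, col=5), (row=6, col=0), (row=6, col=6)
  Distance 4: (row=2, col=3), (row=3, col=4), (row=4, col=1), (row=4, col=5), (row=5, col=0), (row=5, col=6), (row=6, col=7)  <- goal reached here
One shortest path (4 moves): (row=6, col=3) -> (row=6, col=2) -> (row=6, col=1) -> (row=5, col=1) -> (row=4, col=1)

Answer: Shortest path length: 4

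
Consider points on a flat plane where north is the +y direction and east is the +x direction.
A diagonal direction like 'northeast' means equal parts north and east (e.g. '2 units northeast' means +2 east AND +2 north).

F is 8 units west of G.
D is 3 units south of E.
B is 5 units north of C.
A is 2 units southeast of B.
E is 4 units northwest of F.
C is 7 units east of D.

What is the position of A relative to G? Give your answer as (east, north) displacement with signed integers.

Answer: A is at (east=-3, north=4) relative to G.

Derivation:
Place G at the origin (east=0, north=0).
  F is 8 units west of G: delta (east=-8, north=+0); F at (east=-8, north=0).
  E is 4 units northwest of F: delta (east=-4, north=+4); E at (east=-12, north=4).
  D is 3 units south of E: delta (east=+0, north=-3); D at (east=-12, north=1).
  C is 7 units east of D: delta (east=+7, north=+0); C at (east=-5, north=1).
  B is 5 units north of C: delta (east=+0, north=+5); B at (east=-5, north=6).
  A is 2 units southeast of B: delta (east=+2, north=-2); A at (east=-3, north=4).
Therefore A relative to G: (east=-3, north=4).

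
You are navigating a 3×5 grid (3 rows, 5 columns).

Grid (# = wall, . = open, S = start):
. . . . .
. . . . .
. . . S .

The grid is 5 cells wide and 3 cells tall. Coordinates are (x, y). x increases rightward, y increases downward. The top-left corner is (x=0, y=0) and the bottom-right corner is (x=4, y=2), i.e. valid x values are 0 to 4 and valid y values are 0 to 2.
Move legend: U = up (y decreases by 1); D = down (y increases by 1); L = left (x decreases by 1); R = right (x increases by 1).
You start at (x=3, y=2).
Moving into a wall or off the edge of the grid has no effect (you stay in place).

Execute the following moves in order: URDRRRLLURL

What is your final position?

Start: (x=3, y=2)
  U (up): (x=3, y=2) -> (x=3, y=1)
  R (right): (x=3, y=1) -> (x=4, y=1)
  D (down): (x=4, y=1) -> (x=4, y=2)
  [×3]R (right): blocked, stay at (x=4, y=2)
  L (left): (x=4, y=2) -> (x=3, y=2)
  L (left): (x=3, y=2) -> (x=2, y=2)
  U (up): (x=2, y=2) -> (x=2, y=1)
  R (right): (x=2, y=1) -> (x=3, y=1)
  L (left): (x=3, y=1) -> (x=2, y=1)
Final: (x=2, y=1)

Answer: Final position: (x=2, y=1)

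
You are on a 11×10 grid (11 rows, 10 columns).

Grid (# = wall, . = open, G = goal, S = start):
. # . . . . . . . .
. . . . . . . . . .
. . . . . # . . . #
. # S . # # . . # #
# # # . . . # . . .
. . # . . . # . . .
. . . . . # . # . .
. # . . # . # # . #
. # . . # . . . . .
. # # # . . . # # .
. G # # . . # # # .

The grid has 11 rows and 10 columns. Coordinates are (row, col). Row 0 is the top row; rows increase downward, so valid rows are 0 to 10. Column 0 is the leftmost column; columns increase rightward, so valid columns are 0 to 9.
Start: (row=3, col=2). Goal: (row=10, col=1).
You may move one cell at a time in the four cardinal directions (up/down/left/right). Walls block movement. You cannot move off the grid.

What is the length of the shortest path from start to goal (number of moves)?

Answer: Shortest path length: 12

Derivation:
BFS from (row=3, col=2) until reaching (row=10, col=1):
  Distance 0: (row=3, col=2)
  Distance 1: (row=2, col=2), (row=3, col=3)
  Distance 2: (row=1, col=2), (row=2, col=1), (row=2, col=3), (row=4, col=3)
  Distance 3: (row=0, col=2), (row=1, col=1), (row=1, col=3), (row=2, col=0), (row=2, col=4), (row=4, col=4), (row=5, col=3)
  Distance 4: (row=0, col=3), (row=1, col=0), (row=1, col=4), (row=3, col=0), (row=4, col=5), (row=5, col=4), (row=6, col=3)
  Distance 5: (row=0, col=0), (row=0, col=4), (row=1, col=5), (row=5, col=5), (row=6, col=2), (row=6, col=4), (row=7, col=3)
  Distance 6: (row=0, col=5), (row=1, col=6), (row=6, col=1), (row=7, col=2), (row=8, col=3)
  Distance 7: (row=0, col=6), (row=1, col=7), (row=2, col=6), (row=5, col=1), (row=6, col=0), (row=8, col=2)
  Distance 8: (row=0, col=7), (row=1, col=8), (row=2, col=7), (row=3, col=6), (row=5, col=0), (row=7, col=0)
  Distance 9: (row=0, col=8), (row=1, col=9), (row=2, col=8), (row=3, col=7), (row=8, col=0)
  Distance 10: (row=0, col=9), (row=4, col=7), (row=9, col=0)
  Distance 11: (row=4, col=8), (row=5, col=7), (row=10, col=0)
  Distance 12: (row=4, col=9), (row=5, col=8), (row=10, col=1)  <- goal reached here
One shortest path (12 moves): (row=3, col=2) -> (row=3, col=3) -> (row=4, col=3) -> (row=5, col=3) -> (row=6, col=3) -> (row=6, col=2) -> (row=6, col=1) -> (row=6, col=0) -> (row=7, col=0) -> (row=8, col=0) -> (row=9, col=0) -> (row=10, col=0) -> (row=10, col=1)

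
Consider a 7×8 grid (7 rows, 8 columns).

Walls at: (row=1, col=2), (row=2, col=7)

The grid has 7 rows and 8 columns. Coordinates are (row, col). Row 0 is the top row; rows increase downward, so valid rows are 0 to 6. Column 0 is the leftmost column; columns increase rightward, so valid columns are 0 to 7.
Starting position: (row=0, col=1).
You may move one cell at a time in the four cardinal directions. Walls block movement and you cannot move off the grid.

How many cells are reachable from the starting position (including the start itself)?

BFS flood-fill from (row=0, col=1):
  Distance 0: (row=0, col=1)
  Distance 1: (row=0, col=0), (row=0, col=2), (row=1, col=1)
  Distance 2: (row=0, col=3), (row=1, col=0), (row=2, col=1)
  Distance 3: (row=0, col=4), (row=1, col=3), (row=2, col=0), (row=2, col=2), (row=3, col=1)
  Distance 4: (row=0, col=5), (row=1, col=4), (row=2, col=3), (row=3, col=0), (row=3, col=2), (row=4, col=1)
  Distance 5: (row=0, col=6), (row=1, col=5), (row=2, col=4), (row=3, col=3), (row=4, col=0), (row=4, col=2), (row=5, col=1)
  Distance 6: (row=0, col=7), (row=1, col=6), (row=2, col=5), (row=3, col=4), (row=4, col=3), (row=5, col=0), (row=5, col=2), (row=6, col=1)
  Distance 7: (row=1, col=7), (row=2, col=6), (row=3, col=5), (row=4, col=4), (row=5, col=3), (row=6, col=0), (row=6, col=2)
  Distance 8: (row=3, col=6), (row=4, col=5), (row=5, col=4), (row=6, col=3)
  Distance 9: (row=3, col=7), (row=4, col=6), (row=5, col=5), (row=6, col=4)
  Distance 10: (row=4, col=7), (row=5, col=6), (row=6, col=5)
  Distance 11: (row=5, col=7), (row=6, col=6)
  Distance 12: (row=6, col=7)
Total reachable: 54 (grid has 54 open cells total)

Answer: Reachable cells: 54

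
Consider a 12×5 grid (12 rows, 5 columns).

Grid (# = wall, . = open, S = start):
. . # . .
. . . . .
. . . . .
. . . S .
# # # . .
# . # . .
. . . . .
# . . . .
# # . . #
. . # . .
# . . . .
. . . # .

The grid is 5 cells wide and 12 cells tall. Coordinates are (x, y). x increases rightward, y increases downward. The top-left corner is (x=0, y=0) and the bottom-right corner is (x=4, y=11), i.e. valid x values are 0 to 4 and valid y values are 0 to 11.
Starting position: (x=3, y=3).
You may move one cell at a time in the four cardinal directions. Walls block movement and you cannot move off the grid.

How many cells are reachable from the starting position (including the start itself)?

BFS flood-fill from (x=3, y=3):
  Distance 0: (x=3, y=3)
  Distance 1: (x=3, y=2), (x=2, y=3), (x=4, y=3), (x=3, y=4)
  Distance 2: (x=3, y=1), (x=2, y=2), (x=4, y=2), (x=1, y=3), (x=4, y=4), (x=3, y=5)
  Distance 3: (x=3, y=0), (x=2, y=1), (x=4, y=1), (x=1, y=2), (x=0, y=3), (x=4, y=5), (x=3, y=6)
  Distance 4: (x=4, y=0), (x=1, y=1), (x=0, y=2), (x=2, y=6), (x=4, y=6), (x=3, y=7)
  Distance 5: (x=1, y=0), (x=0, y=1), (x=1, y=6), (x=2, y=7), (x=4, y=7), (x=3, y=8)
  Distance 6: (x=0, y=0), (x=1, y=5), (x=0, y=6), (x=1, y=7), (x=2, y=8), (x=3, y=9)
  Distance 7: (x=4, y=9), (x=3, y=10)
  Distance 8: (x=2, y=10), (x=4, y=10)
  Distance 9: (x=1, y=10), (x=2, y=11), (x=4, y=11)
  Distance 10: (x=1, y=9), (x=1, y=11)
  Distance 11: (x=0, y=9), (x=0, y=11)
Total reachable: 47 (grid has 47 open cells total)

Answer: Reachable cells: 47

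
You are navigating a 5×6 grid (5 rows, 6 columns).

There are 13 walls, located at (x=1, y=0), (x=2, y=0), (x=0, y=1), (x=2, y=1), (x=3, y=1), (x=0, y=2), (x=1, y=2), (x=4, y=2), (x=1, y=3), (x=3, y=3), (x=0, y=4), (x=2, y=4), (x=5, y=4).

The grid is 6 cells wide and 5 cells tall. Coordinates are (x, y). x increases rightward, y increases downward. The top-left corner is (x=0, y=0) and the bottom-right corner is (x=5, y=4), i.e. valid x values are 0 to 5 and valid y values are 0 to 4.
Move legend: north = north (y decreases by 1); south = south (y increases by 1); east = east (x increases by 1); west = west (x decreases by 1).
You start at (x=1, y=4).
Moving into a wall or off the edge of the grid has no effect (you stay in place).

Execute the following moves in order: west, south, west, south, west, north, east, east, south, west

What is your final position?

Answer: Final position: (x=1, y=4)

Derivation:
Start: (x=1, y=4)
  west (west): blocked, stay at (x=1, y=4)
  south (south): blocked, stay at (x=1, y=4)
  west (west): blocked, stay at (x=1, y=4)
  south (south): blocked, stay at (x=1, y=4)
  west (west): blocked, stay at (x=1, y=4)
  north (north): blocked, stay at (x=1, y=4)
  east (east): blocked, stay at (x=1, y=4)
  east (east): blocked, stay at (x=1, y=4)
  south (south): blocked, stay at (x=1, y=4)
  west (west): blocked, stay at (x=1, y=4)
Final: (x=1, y=4)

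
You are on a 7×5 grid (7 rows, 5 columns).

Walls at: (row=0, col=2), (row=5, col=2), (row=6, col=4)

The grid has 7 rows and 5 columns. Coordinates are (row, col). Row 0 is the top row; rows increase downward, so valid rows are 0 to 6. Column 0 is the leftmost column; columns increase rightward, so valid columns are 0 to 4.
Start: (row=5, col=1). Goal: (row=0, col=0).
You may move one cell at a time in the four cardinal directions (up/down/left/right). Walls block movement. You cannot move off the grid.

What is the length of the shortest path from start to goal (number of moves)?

Answer: Shortest path length: 6

Derivation:
BFS from (row=5, col=1) until reaching (row=0, col=0):
  Distance 0: (row=5, col=1)
  Distance 1: (row=4, col=1), (row=5, col=0), (row=6, col=1)
  Distance 2: (row=3, col=1), (row=4, col=0), (row=4, col=2), (row=6, col=0), (row=6, col=2)
  Distance 3: (row=2, col=1), (row=3, col=0), (row=3, col=2), (row=4, col=3), (row=6, col=3)
  Distance 4: (row=1, col=1), (row=2, col=0), (row=2, col=2), (row=3, col=3), (row=4, col=4), (row=5, col=3)
  Distance 5: (row=0, col=1), (row=1, col=0), (row=1, col=2), (row=2, col=3), (row=3, col=4), (row=5, col=4)
  Distance 6: (row=0, col=0), (row=1, col=3), (row=2, col=4)  <- goal reached here
One shortest path (6 moves): (row=5, col=1) -> (row=5, col=0) -> (row=4, col=0) -> (row=3, col=0) -> (row=2, col=0) -> (row=1, col=0) -> (row=0, col=0)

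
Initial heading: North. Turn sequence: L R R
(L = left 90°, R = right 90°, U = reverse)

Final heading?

Start: North
  L (left (90° counter-clockwise)) -> West
  R (right (90° clockwise)) -> North
  R (right (90° clockwise)) -> East
Final: East

Answer: Final heading: East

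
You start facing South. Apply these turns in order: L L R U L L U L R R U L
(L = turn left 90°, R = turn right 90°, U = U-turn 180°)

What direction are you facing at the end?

Answer: Final heading: East

Derivation:
Start: South
  L (left (90° counter-clockwise)) -> East
  L (left (90° counter-clockwise)) -> North
  R (right (90° clockwise)) -> East
  U (U-turn (180°)) -> West
  L (left (90° counter-clockwise)) -> South
  L (left (90° counter-clockwise)) -> East
  U (U-turn (180°)) -> West
  L (left (90° counter-clockwise)) -> South
  R (right (90° clockwise)) -> West
  R (right (90° clockwise)) -> North
  U (U-turn (180°)) -> South
  L (left (90° counter-clockwise)) -> East
Final: East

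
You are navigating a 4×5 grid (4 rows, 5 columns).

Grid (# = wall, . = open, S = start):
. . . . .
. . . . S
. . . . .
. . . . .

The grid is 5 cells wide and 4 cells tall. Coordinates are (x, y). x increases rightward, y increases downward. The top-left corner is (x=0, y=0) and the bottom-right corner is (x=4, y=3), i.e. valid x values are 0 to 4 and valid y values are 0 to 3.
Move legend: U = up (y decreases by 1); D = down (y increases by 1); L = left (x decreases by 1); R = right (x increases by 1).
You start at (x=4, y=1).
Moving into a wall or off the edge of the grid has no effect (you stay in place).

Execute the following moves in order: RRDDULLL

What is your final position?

Answer: Final position: (x=1, y=2)

Derivation:
Start: (x=4, y=1)
  R (right): blocked, stay at (x=4, y=1)
  R (right): blocked, stay at (x=4, y=1)
  D (down): (x=4, y=1) -> (x=4, y=2)
  D (down): (x=4, y=2) -> (x=4, y=3)
  U (up): (x=4, y=3) -> (x=4, y=2)
  L (left): (x=4, y=2) -> (x=3, y=2)
  L (left): (x=3, y=2) -> (x=2, y=2)
  L (left): (x=2, y=2) -> (x=1, y=2)
Final: (x=1, y=2)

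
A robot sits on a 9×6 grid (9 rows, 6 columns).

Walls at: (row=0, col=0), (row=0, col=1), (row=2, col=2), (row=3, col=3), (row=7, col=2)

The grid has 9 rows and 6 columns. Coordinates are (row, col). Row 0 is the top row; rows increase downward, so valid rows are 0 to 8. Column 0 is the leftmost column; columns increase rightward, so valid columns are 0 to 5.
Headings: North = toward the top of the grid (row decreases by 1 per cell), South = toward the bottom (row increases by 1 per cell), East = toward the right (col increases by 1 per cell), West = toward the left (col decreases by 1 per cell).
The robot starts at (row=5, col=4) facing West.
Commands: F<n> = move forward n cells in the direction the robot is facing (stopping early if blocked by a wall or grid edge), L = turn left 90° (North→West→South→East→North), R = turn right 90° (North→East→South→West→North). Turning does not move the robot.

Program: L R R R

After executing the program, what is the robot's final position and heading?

Start: (row=5, col=4), facing West
  L: turn left, now facing South
  R: turn right, now facing West
  R: turn right, now facing North
  R: turn right, now facing East
Final: (row=5, col=4), facing East

Answer: Final position: (row=5, col=4), facing East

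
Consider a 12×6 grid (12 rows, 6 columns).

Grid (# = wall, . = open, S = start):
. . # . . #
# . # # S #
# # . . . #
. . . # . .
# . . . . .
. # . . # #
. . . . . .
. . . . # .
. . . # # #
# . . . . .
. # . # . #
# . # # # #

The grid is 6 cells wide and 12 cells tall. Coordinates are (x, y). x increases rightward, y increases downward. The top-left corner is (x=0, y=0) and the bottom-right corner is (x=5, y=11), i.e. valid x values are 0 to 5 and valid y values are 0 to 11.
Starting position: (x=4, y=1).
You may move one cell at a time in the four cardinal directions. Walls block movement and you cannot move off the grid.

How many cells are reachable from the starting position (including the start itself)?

BFS flood-fill from (x=4, y=1):
  Distance 0: (x=4, y=1)
  Distance 1: (x=4, y=0), (x=4, y=2)
  Distance 2: (x=3, y=0), (x=3, y=2), (x=4, y=3)
  Distance 3: (x=2, y=2), (x=5, y=3), (x=4, y=4)
  Distance 4: (x=2, y=3), (x=3, y=4), (x=5, y=4)
  Distance 5: (x=1, y=3), (x=2, y=4), (x=3, y=5)
  Distance 6: (x=0, y=3), (x=1, y=4), (x=2, y=5), (x=3, y=6)
  Distance 7: (x=2, y=6), (x=4, y=6), (x=3, y=7)
  Distance 8: (x=1, y=6), (x=5, y=6), (x=2, y=7)
  Distance 9: (x=0, y=6), (x=1, y=7), (x=5, y=7), (x=2, y=8)
  Distance 10: (x=0, y=5), (x=0, y=7), (x=1, y=8), (x=2, y=9)
  Distance 11: (x=0, y=8), (x=1, y=9), (x=3, y=9), (x=2, y=10)
  Distance 12: (x=4, y=9)
  Distance 13: (x=5, y=9), (x=4, y=10)
Total reachable: 40 (grid has 45 open cells total)

Answer: Reachable cells: 40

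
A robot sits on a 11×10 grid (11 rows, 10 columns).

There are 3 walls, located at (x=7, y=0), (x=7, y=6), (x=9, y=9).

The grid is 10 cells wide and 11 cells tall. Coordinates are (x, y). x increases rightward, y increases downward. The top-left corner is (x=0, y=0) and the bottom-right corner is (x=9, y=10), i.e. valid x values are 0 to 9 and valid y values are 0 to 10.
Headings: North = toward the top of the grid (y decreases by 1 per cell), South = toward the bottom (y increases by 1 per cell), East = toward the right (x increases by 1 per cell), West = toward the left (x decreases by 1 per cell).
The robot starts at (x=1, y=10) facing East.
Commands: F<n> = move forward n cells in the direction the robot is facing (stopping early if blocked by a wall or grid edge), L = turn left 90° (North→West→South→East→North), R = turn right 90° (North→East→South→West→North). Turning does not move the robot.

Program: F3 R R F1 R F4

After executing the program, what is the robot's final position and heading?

Start: (x=1, y=10), facing East
  F3: move forward 3, now at (x=4, y=10)
  R: turn right, now facing South
  R: turn right, now facing West
  F1: move forward 1, now at (x=3, y=10)
  R: turn right, now facing North
  F4: move forward 4, now at (x=3, y=6)
Final: (x=3, y=6), facing North

Answer: Final position: (x=3, y=6), facing North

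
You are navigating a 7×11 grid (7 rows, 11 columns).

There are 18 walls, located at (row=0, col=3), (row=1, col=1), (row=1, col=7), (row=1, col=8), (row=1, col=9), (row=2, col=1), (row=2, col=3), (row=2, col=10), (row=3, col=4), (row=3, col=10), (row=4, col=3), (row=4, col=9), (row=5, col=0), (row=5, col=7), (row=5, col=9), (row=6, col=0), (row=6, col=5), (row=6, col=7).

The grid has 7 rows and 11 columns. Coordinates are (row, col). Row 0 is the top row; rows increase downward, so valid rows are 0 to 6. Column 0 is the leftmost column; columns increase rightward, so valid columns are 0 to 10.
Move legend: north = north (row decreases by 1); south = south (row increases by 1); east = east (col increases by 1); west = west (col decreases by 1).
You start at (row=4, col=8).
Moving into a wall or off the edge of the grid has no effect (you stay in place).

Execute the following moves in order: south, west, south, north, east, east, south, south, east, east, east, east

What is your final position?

Answer: Final position: (row=6, col=10)

Derivation:
Start: (row=4, col=8)
  south (south): (row=4, col=8) -> (row=5, col=8)
  west (west): blocked, stay at (row=5, col=8)
  south (south): (row=5, col=8) -> (row=6, col=8)
  north (north): (row=6, col=8) -> (row=5, col=8)
  east (east): blocked, stay at (row=5, col=8)
  east (east): blocked, stay at (row=5, col=8)
  south (south): (row=5, col=8) -> (row=6, col=8)
  south (south): blocked, stay at (row=6, col=8)
  east (east): (row=6, col=8) -> (row=6, col=9)
  east (east): (row=6, col=9) -> (row=6, col=10)
  east (east): blocked, stay at (row=6, col=10)
  east (east): blocked, stay at (row=6, col=10)
Final: (row=6, col=10)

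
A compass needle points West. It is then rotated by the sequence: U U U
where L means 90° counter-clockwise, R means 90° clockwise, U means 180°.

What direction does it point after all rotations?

Start: West
  U (U-turn (180°)) -> East
  U (U-turn (180°)) -> West
  U (U-turn (180°)) -> East
Final: East

Answer: Final heading: East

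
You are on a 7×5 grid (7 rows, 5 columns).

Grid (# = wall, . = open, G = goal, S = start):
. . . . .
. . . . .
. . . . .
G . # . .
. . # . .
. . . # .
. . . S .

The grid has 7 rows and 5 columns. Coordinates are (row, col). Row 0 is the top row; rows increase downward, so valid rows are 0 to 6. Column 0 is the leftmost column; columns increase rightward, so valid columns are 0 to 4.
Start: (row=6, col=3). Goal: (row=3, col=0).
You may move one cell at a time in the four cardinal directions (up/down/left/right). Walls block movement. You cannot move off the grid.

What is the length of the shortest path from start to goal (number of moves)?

Answer: Shortest path length: 6

Derivation:
BFS from (row=6, col=3) until reaching (row=3, col=0):
  Distance 0: (row=6, col=3)
  Distance 1: (row=6, col=2), (row=6, col=4)
  Distance 2: (row=5, col=2), (row=5, col=4), (row=6, col=1)
  Distance 3: (row=4, col=4), (row=5, col=1), (row=6, col=0)
  Distance 4: (row=3, col=4), (row=4, col=1), (row=4, col=3), (row=5, col=0)
  Distance 5: (row=2, col=4), (row=3, col=1), (row=3, col=3), (row=4, col=0)
  Distance 6: (row=1, col=4), (row=2, col=1), (row=2, col=3), (row=3, col=0)  <- goal reached here
One shortest path (6 moves): (row=6, col=3) -> (row=6, col=2) -> (row=6, col=1) -> (row=6, col=0) -> (row=5, col=0) -> (row=4, col=0) -> (row=3, col=0)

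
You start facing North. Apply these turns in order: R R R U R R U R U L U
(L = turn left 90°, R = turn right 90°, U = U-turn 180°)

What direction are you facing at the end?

Start: North
  R (right (90° clockwise)) -> East
  R (right (90° clockwise)) -> South
  R (right (90° clockwise)) -> West
  U (U-turn (180°)) -> East
  R (right (90° clockwise)) -> South
  R (right (90° clockwise)) -> West
  U (U-turn (180°)) -> East
  R (right (90° clockwise)) -> South
  U (U-turn (180°)) -> North
  L (left (90° counter-clockwise)) -> West
  U (U-turn (180°)) -> East
Final: East

Answer: Final heading: East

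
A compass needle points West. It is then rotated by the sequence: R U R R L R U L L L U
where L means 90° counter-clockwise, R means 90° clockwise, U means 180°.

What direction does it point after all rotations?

Start: West
  R (right (90° clockwise)) -> North
  U (U-turn (180°)) -> South
  R (right (90° clockwise)) -> West
  R (right (90° clockwise)) -> North
  L (left (90° counter-clockwise)) -> West
  R (right (90° clockwise)) -> North
  U (U-turn (180°)) -> South
  L (left (90° counter-clockwise)) -> East
  L (left (90° counter-clockwise)) -> North
  L (left (90° counter-clockwise)) -> West
  U (U-turn (180°)) -> East
Final: East

Answer: Final heading: East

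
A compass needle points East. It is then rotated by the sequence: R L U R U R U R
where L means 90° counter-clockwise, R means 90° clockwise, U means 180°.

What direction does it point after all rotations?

Start: East
  R (right (90° clockwise)) -> South
  L (left (90° counter-clockwise)) -> East
  U (U-turn (180°)) -> West
  R (right (90° clockwise)) -> North
  U (U-turn (180°)) -> South
  R (right (90° clockwise)) -> West
  U (U-turn (180°)) -> East
  R (right (90° clockwise)) -> South
Final: South

Answer: Final heading: South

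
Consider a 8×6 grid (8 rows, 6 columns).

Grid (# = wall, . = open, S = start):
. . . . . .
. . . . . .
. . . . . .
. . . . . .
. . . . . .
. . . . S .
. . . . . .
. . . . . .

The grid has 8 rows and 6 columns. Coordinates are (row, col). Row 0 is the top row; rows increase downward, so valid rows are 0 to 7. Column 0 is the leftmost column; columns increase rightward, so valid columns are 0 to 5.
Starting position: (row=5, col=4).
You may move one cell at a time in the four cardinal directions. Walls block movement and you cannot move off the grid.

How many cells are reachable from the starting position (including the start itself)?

Answer: Reachable cells: 48

Derivation:
BFS flood-fill from (row=5, col=4):
  Distance 0: (row=5, col=4)
  Distance 1: (row=4, col=4), (row=5, col=3), (row=5, col=5), (row=6, col=4)
  Distance 2: (row=3, col=4), (row=4, col=3), (row=4, col=5), (row=5, col=2), (row=6, col=3), (row=6, col=5), (row=7, col=4)
  Distance 3: (row=2, col=4), (row=3, col=3), (row=3, col=5), (row=4, col=2), (row=5, col=1), (row=6, col=2), (row=7, col=3), (row=7, col=5)
  Distance 4: (row=1, col=4), (row=2, col=3), (row=2, col=5), (row=3, col=2), (row=4, col=1), (row=5, col=0), (row=6, col=1), (row=7, col=2)
  Distance 5: (row=0, col=4), (row=1, col=3), (row=1, col=5), (row=2, col=2), (row=3, col=1), (row=4, col=0), (row=6, col=0), (row=7, col=1)
  Distance 6: (row=0, col=3), (row=0, col=5), (row=1, col=2), (row=2, col=1), (row=3, col=0), (row=7, col=0)
  Distance 7: (row=0, col=2), (row=1, col=1), (row=2, col=0)
  Distance 8: (row=0, col=1), (row=1, col=0)
  Distance 9: (row=0, col=0)
Total reachable: 48 (grid has 48 open cells total)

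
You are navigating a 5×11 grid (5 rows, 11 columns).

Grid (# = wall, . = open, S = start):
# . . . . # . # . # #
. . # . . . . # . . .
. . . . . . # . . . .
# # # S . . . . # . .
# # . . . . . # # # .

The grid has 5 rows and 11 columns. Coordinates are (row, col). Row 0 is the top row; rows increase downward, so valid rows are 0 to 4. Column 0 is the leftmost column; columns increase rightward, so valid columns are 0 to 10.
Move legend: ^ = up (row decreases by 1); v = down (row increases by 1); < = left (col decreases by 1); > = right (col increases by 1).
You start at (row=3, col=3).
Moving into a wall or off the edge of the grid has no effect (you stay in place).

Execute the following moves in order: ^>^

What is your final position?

Start: (row=3, col=3)
  ^ (up): (row=3, col=3) -> (row=2, col=3)
  > (right): (row=2, col=3) -> (row=2, col=4)
  ^ (up): (row=2, col=4) -> (row=1, col=4)
Final: (row=1, col=4)

Answer: Final position: (row=1, col=4)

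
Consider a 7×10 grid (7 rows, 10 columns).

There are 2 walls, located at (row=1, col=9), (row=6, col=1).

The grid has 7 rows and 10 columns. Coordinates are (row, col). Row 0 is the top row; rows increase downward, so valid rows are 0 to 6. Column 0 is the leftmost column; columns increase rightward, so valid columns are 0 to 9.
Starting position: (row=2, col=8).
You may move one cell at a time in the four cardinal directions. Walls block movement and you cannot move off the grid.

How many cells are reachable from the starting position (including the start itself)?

Answer: Reachable cells: 68

Derivation:
BFS flood-fill from (row=2, col=8):
  Distance 0: (row=2, col=8)
  Distance 1: (row=1, col=8), (row=2, col=7), (row=2, col=9), (row=3, col=8)
  Distance 2: (row=0, col=8), (row=1, col=7), (row=2, col=6), (row=3, col=7), (row=3, col=9), (row=4, col=8)
  Distance 3: (row=0, col=7), (row=0, col=9), (row=1, col=6), (row=2, col=5), (row=3, col=6), (row=4, col=7), (row=4, col=9), (row=5, col=8)
  Distance 4: (row=0, col=6), (row=1, col=5), (row=2, col=4), (row=3, col=5), (row=4, col=6), (row=5, col=7), (row=5, col=9), (row=6, col=8)
  Distance 5: (row=0, col=5), (row=1, col=4), (row=2, col=3), (row=3, col=4), (row=4, col=5), (row=5, col=6), (row=6, col=7), (row=6, col=9)
  Distance 6: (row=0, col=4), (row=1, col=3), (row=2, col=2), (row=3, col=3), (row=4, col=4), (row=5, col=5), (row=6, col=6)
  Distance 7: (row=0, col=3), (row=1, col=2), (row=2, col=1), (row=3, col=2), (row=4, col=3), (row=5, col=4), (row=6, col=5)
  Distance 8: (row=0, col=2), (row=1, col=1), (row=2, col=0), (row=3, col=1), (row=4, col=2), (row=5, col=3), (row=6, col=4)
  Distance 9: (row=0, col=1), (row=1, col=0), (row=3, col=0), (row=4, col=1), (row=5, col=2), (row=6, col=3)
  Distance 10: (row=0, col=0), (row=4, col=0), (row=5, col=1), (row=6, col=2)
  Distance 11: (row=5, col=0)
  Distance 12: (row=6, col=0)
Total reachable: 68 (grid has 68 open cells total)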